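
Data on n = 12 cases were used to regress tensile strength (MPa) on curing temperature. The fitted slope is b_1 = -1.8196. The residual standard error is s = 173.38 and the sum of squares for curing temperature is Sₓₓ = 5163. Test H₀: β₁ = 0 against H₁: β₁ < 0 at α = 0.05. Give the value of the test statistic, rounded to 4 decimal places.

SE(b_1) = s/√Sₓₓ = 173.38/√5163 = 2.41295.
t = -1.8196 / 2.41295 = -0.7541.
df = n − 2 = 10.
One-sided p ≈ 0.2341, which is ≥ 0.05, so fail to reject H₀.
The data do not give significant evidence that the true slope on curing temperature is negative.

t = -0.7541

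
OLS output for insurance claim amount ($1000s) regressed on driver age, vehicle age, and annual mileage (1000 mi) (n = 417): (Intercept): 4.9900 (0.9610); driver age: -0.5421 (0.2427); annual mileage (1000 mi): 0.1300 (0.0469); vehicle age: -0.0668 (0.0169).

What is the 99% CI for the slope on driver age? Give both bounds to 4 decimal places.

(-1.1702, 0.0860)

Read off: b = -0.5421, SE = 0.2427 for driver age.
df = n − k − 1 = 417 − 3 − 1 = 413.
t* = t_{0.005, 413} = 2.587786.
Margin = t* × SE = 2.587786 × 0.2427 = 0.628056.
CI: -0.5421 ± 0.628056 → (-1.1702, 0.0860).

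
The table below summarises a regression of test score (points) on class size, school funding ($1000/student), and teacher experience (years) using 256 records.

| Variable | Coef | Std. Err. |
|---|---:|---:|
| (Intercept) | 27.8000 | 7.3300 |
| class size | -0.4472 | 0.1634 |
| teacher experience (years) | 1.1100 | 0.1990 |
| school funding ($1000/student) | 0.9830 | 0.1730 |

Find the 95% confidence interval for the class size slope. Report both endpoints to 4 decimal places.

Read off: b = -0.4472, SE = 0.1634 for class size.
df = n − k − 1 = 256 − 3 − 1 = 252.
t* = t_{0.025, 252} = 1.969422.
Margin = t* × SE = 1.969422 × 0.1634 = 0.321804.
CI: -0.4472 ± 0.321804 → (-0.7690, -0.1254).

(-0.7690, -0.1254)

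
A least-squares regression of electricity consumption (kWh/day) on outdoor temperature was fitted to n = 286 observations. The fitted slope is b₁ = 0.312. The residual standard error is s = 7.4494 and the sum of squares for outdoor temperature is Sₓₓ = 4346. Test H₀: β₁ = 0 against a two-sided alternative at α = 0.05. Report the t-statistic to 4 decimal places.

SE(b₁) = s/√Sₓₓ = 7.4494/√4346 = 0.112999.
t = 0.312 / 0.112999 = 2.7611.
df = n − 2 = 284.
Two-sided p ≈ 0.0061, which is < 0.05, so reject H₀.
There is evidence that outdoor temperature is associated with electricity consumption.

t = 2.7611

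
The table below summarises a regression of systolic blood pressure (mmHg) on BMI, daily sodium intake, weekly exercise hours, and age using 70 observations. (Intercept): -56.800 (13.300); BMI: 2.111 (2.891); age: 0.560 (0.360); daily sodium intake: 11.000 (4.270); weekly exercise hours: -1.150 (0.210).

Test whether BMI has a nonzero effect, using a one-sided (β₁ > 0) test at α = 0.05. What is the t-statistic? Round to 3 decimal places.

t = 0.730

Read off: b = 2.111, SE = 2.891 for BMI.
H₀: β₁ = 0 vs H₁: β₁ > 0.
t = 2.111 / 2.891 = 0.730.
df = n − k − 1 = 70 − 4 − 1 = 65.
One-sided p ≈ 0.2339, which is ≥ 0.05, so fail to reject H₀.
The data do not give significant evidence that the true slope on BMI is positive, holding the other predictors fixed.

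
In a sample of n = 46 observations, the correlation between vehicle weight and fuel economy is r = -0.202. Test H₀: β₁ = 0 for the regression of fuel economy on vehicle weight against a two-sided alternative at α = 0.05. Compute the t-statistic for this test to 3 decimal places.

t = r·√(n − 2)/√(1 − r²) = -0.202·√44/√0.959196 = -1.368.
df = n − 2 = 44.
Two-sided p ≈ 0.1782, which is ≥ 0.05, so fail to reject H₀.
The data do not give significant evidence of a linear association between vehicle weight and fuel economy.

t = -1.368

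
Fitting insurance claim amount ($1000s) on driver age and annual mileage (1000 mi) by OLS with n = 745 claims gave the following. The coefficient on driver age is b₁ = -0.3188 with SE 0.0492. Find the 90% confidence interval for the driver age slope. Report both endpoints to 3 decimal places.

df = n − k − 1 = 745 − 2 − 1 = 742.
t* = t_{0.05, 742} = 1.64691.
Margin = t* × SE = 1.64691 × 0.0492 = 0.08103.
CI: -0.3188 ± 0.08103 → (-0.400, -0.238).
With 90% confidence, each one-unit increase in driver age is associated with a change of between -0.400 and -0.238 $1000s in insurance claim amount, holding the other predictors fixed.

(-0.400, -0.238)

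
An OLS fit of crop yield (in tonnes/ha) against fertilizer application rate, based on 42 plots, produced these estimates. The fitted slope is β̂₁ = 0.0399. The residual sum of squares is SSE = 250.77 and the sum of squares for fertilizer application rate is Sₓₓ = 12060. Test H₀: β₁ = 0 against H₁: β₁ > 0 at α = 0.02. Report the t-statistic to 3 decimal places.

t = 1.750

MSE = SSE/(n − 2) = 250.77/40 = 6.26925.
SE(β̂₁) = √(MSE/Sₓₓ) = √(6.26925/12060) = 0.0228.
t = 0.0399 / 0.0228 = 1.750.
df = n − 2 = 40.
One-sided p ≈ 0.0439, which is ≥ 0.02, so fail to reject H₀.
The data do not give significant evidence that the true slope on fertilizer application rate is positive.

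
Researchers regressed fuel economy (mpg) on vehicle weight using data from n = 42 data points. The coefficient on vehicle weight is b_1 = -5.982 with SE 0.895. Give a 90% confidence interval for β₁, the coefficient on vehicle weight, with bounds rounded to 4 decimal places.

(-7.4890, -4.4750)

df = n − 2 = 42 − 2 = 40.
t* = t_{0.05, 40} = 1.683851.
Margin = t* × SE = 1.683851 × 0.895 = 1.507047.
CI: -5.982 ± 1.507047 → (-7.4890, -4.4750).
With 90% confidence, each one-unit increase in vehicle weight is associated with a change of between -7.4890 and -4.4750 mpg in fuel economy.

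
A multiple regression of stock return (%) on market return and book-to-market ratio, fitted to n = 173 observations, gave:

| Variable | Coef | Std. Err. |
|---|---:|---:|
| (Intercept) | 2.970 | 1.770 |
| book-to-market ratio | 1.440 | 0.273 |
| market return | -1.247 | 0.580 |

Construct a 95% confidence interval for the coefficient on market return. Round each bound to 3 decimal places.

(-2.392, -0.102)

Read off: b = -1.247, SE = 0.580 for market return.
df = n − k − 1 = 173 − 2 − 1 = 170.
t* = t_{0.025, 170} = 1.974017.
Margin = t* × SE = 1.974017 × 0.580 = 1.14493.
CI: -1.247 ± 1.14493 → (-2.392, -0.102).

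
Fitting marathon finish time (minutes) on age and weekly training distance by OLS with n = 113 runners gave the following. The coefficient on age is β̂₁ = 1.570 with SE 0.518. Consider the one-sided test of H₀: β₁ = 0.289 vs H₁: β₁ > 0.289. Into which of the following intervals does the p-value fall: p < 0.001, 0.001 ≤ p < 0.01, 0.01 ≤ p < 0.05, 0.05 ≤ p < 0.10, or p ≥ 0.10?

t = (1.570 − 0.289) / 0.518 = 2.473.
df = n − k − 1 = 113 − 2 − 1 = 110.
One-sided p = P(T_{110} > t) ≈ 0.0075.
So 0.001 ≤ p < 0.01.

0.001 ≤ p < 0.01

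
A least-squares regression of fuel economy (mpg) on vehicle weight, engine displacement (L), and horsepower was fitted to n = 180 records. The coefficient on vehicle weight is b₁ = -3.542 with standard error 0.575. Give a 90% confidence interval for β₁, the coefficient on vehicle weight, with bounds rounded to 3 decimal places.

(-4.493, -2.591)

df = n − k − 1 = 180 − 3 − 1 = 176.
t* = t_{0.05, 176} = 1.653557.
Margin = t* × SE = 1.653557 × 0.575 = 0.95080.
CI: -3.542 ± 0.95080 → (-4.493, -2.591).
With 90% confidence, each one-unit increase in vehicle weight is associated with a change of between -4.493 and -2.591 mpg in fuel economy, holding the other predictors fixed.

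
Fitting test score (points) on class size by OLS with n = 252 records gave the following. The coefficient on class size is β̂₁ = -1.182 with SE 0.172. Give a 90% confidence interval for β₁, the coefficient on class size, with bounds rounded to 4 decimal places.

(-1.4660, -0.8980)

df = n − 2 = 252 − 2 = 250.
t* = t_{0.05, 250} = 1.650971.
Margin = t* × SE = 1.650971 × 0.172 = 0.283967.
CI: -1.182 ± 0.283967 → (-1.4660, -0.8980).
With 90% confidence, each one-unit increase in class size is associated with a change of between -1.4660 and -0.8980 points in test score.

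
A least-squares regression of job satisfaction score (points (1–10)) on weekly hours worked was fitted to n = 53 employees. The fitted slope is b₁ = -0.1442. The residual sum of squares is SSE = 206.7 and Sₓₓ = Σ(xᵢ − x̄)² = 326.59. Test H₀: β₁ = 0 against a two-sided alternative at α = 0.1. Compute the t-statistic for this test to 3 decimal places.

MSE = SSE/(n − 2) = 206.7/51 = 4.05294.
SE(b₁) = √(MSE/Sₓₓ) = √(4.05294/326.59) = 0.1114.
t = -0.1442 / 0.1114 = -1.294.
df = n − 2 = 51.
Two-sided p ≈ 0.2013, which is ≥ 0.1, so fail to reject H₀.
The data do not give significant evidence of an association between weekly hours worked and job satisfaction score.

t = -1.294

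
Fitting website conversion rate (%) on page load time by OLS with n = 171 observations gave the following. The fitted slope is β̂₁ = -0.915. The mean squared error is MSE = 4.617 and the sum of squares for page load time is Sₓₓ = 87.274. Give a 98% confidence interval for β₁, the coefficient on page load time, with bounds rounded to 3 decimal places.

(-1.455, -0.375)

SE(β̂₁) = √(MSE/Sₓₓ) = √(4.617/87.274) = 0.230005.
df = n − 2 = 169.
t* = t_{0.01, 169} = 2.348615.
Margin = t* × SE = 2.348615 × 0.230005 = 0.54019.
CI: -0.915 ± 0.54019 → (-1.455, -0.375).
With 98% confidence, each one-unit increase in page load time is associated with a change of between -1.455 and -0.375 % in website conversion rate.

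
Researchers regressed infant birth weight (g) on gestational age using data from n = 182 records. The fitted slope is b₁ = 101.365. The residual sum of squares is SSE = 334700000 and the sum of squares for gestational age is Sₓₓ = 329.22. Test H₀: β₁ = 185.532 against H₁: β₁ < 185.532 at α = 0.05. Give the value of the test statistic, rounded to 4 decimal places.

t = -1.1199

MSE = SSE/(n − 2) = 334700000/180 = 1.85944e+06.
SE(b₁) = √(MSE/Sₓₓ) = √(1.85944e+06/329.22) = 75.1534.
t = (101.365 − 185.532) / 75.1534 = -1.1199.
df = n − 2 = 180.
One-sided p ≈ 0.1321, which is ≥ 0.05, so fail to reject H₀.
The data do not give significant evidence that the true slope on gestational age is below 185.532 g per unit.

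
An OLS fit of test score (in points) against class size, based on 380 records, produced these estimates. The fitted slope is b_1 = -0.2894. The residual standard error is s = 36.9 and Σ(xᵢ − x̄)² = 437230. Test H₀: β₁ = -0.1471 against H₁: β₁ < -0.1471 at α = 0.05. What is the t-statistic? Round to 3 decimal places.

t = -2.550

SE(b_1) = s/√Sₓₓ = 36.9/√437230 = 0.0558048.
t = (-0.2894 − (-0.1471)) / 0.0558048 = -2.550.
df = n − 2 = 378.
One-sided p ≈ 0.0056, which is < 0.05, so reject H₀.
There is evidence that the true slope on class size is below -0.1471 points per unit.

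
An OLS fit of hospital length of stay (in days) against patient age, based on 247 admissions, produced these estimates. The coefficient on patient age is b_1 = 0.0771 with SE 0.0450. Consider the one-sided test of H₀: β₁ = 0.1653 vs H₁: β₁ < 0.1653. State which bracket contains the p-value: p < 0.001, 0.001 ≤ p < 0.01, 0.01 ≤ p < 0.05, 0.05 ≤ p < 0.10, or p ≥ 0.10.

0.01 ≤ p < 0.05

t = (0.0771 − 0.1653) / 0.0450 = -1.960.
df = n − 2 = 247 − 2 = 245.
One-sided p = P(T_{245} < t) ≈ 0.0256.
So 0.01 ≤ p < 0.05.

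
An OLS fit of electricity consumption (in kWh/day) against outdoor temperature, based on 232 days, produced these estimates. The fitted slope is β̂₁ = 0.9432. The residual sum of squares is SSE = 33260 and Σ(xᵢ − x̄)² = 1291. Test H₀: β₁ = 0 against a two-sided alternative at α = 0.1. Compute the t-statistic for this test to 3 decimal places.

t = 2.818

MSE = SSE/(n − 2) = 33260/230 = 144.609.
SE(β̂₁) = √(MSE/Sₓₓ) = √(144.609/1291) = 0.334683.
t = 0.9432 / 0.334683 = 2.818.
df = n − 2 = 230.
Two-sided p ≈ 0.0053, which is < 0.1, so reject H₀.
There is evidence that outdoor temperature is associated with electricity consumption.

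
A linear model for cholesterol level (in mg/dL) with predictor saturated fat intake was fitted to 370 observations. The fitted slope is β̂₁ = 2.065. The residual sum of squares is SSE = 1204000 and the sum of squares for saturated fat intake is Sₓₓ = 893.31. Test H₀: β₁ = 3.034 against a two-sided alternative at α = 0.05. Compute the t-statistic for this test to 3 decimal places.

MSE = SSE/(n − 2) = 1204000/368 = 3271.74.
SE(β̂₁) = √(MSE/Sₓₓ) = √(3271.74/893.31) = 1.91376.
t = (2.065 − 3.034) / 1.91376 = -0.506.
df = n − 2 = 368.
Two-sided p ≈ 0.6129, which is ≥ 0.05, so fail to reject H₀.
The data are consistent with a true slope of 3.034 mg/dL per unit of saturated fat intake.

t = -0.506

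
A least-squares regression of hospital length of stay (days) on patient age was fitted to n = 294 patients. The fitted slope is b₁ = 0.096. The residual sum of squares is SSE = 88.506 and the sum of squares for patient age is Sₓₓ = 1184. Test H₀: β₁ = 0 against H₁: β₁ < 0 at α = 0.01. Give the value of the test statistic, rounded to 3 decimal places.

t = 6.000

MSE = SSE/(n − 2) = 88.506/292 = 0.303103.
SE(b₁) = √(MSE/Sₓₓ) = √(0.303103/1184) = 0.016.
t = 0.096 / 0.016 = 6.000.
df = n − 2 = 292.
One-sided p ≈ 1.0000, which is ≥ 0.01, so fail to reject H₀.
The data do not give significant evidence that the true slope on patient age is negative.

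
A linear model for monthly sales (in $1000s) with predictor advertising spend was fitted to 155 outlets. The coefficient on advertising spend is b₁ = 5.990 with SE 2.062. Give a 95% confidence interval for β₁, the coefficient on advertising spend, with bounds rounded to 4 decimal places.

(1.9163, 10.0637)

df = n − 2 = 155 − 2 = 153.
t* = t_{0.025, 153} = 1.97559.
Margin = t* × SE = 1.97559 × 2.062 = 4.073667.
CI: 5.990 ± 4.073667 → (1.9163, 10.0637).
With 95% confidence, each one-unit increase in advertising spend is associated with a change of between 1.9163 and 10.0637 $1000s in monthly sales.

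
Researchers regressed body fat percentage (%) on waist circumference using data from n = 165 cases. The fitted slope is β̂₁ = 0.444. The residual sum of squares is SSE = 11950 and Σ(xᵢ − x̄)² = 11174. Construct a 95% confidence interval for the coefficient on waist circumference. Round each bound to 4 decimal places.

(0.2841, 0.6039)

MSE = SSE/(n − 2) = 11950/163 = 73.3129.
SE(β̂₁) = √(MSE/Sₓₓ) = √(73.3129/11174) = 0.0810001.
df = n − 2 = 163.
t* = t_{0.025, 163} = 1.974625.
Margin = t* × SE = 1.974625 × 0.0810001 = 0.159945.
CI: 0.444 ± 0.159945 → (0.2841, 0.6039).
With 95% confidence, each one-unit increase in waist circumference is associated with a change of between 0.2841 and 0.6039 % in body fat percentage.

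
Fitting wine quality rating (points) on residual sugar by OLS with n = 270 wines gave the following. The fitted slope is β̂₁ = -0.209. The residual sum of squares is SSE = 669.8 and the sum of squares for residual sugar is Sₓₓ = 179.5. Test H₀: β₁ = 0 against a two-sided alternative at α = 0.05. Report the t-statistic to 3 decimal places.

MSE = SSE/(n − 2) = 669.8/268 = 2.49925.
SE(β̂₁) = √(MSE/Sₓₓ) = √(2.49925/179.5) = 0.117998.
t = -0.209 / 0.117998 = -1.771.
df = n − 2 = 268.
Two-sided p ≈ 0.0777, which is ≥ 0.05, so fail to reject H₀.
The data do not give significant evidence of an association between residual sugar and wine quality rating.

t = -1.771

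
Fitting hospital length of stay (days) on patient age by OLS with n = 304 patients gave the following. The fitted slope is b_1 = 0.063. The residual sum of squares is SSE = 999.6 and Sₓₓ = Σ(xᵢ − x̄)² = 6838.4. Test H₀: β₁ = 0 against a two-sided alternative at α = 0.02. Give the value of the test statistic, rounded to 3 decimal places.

MSE = SSE/(n − 2) = 999.6/302 = 3.30993.
SE(b_1) = √(MSE/Sₓₓ) = √(3.30993/6838.4) = 0.0220005.
t = 0.063 / 0.0220005 = 2.864.
df = n − 2 = 302.
Two-sided p ≈ 0.0045, which is < 0.02, so reject H₀.
There is evidence that patient age is associated with hospital length of stay.

t = 2.864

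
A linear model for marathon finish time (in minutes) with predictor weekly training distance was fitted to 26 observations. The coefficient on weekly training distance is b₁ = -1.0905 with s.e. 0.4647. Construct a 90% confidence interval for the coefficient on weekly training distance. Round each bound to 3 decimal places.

df = n − 2 = 26 − 2 = 24.
t* = t_{0.05, 24} = 1.710882.
Margin = t* × SE = 1.710882 × 0.4647 = 0.79505.
CI: -1.0905 ± 0.79505 → (-1.886, -0.295).
With 90% confidence, each one-unit increase in weekly training distance is associated with a change of between -1.886 and -0.295 minutes in marathon finish time.

(-1.886, -0.295)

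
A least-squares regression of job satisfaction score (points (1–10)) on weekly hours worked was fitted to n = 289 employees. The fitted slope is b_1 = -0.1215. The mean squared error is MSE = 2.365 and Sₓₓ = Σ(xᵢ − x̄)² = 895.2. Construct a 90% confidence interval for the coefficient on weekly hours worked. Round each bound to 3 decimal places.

SE(b_1) = √(MSE/Sₓₓ) = √(2.365/895.2) = 0.0513991.
df = n − 2 = 287.
t* = t_{0.05, 287} = 1.65018.
Margin = t* × SE = 1.65018 × 0.0513991 = 0.08482.
CI: -0.1215 ± 0.08482 → (-0.206, -0.037).
With 90% confidence, each one-unit increase in weekly hours worked is associated with a change of between -0.206 and -0.037 points (1–10) in job satisfaction score.

(-0.206, -0.037)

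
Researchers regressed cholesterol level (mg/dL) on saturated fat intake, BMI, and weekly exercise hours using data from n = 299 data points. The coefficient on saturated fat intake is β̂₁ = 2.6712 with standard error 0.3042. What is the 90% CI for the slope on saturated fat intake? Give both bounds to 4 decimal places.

(2.1693, 3.1731)

df = n − k − 1 = 299 − 3 − 1 = 295.
t* = t_{0.05, 295} = 1.650035.
Margin = t* × SE = 1.650035 × 0.3042 = 0.501941.
CI: 2.6712 ± 0.501941 → (2.1693, 3.1731).
With 90% confidence, each one-unit increase in saturated fat intake is associated with a change of between 2.1693 and 3.1731 mg/dL in cholesterol level, holding the other predictors fixed.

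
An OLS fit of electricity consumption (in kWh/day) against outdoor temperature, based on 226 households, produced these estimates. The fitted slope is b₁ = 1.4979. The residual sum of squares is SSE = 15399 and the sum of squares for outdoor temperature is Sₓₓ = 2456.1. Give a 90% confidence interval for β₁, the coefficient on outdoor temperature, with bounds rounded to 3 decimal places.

(1.222, 1.774)

MSE = SSE/(n − 2) = 15399/224 = 68.7455.
SE(b₁) = √(MSE/Sₓₓ) = √(68.7455/2456.1) = 0.167301.
df = n − 2 = 224.
t* = t_{0.05, 224} = 1.651685.
Margin = t* × SE = 1.651685 × 0.167301 = 0.27633.
CI: 1.4979 ± 0.27633 → (1.222, 1.774).
With 90% confidence, each one-unit increase in outdoor temperature is associated with a change of between 1.222 and 1.774 kWh/day in electricity consumption.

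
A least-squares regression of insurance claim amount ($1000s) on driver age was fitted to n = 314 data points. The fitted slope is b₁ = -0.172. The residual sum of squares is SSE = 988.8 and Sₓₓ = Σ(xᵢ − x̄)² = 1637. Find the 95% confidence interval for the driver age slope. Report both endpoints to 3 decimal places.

MSE = SSE/(n − 2) = 988.8/312 = 3.16923.
SE(b₁) = √(MSE/Sₓₓ) = √(3.16923/1637) = 0.044.
df = n − 2 = 312.
t* = t_{0.025, 312} = 1.967596.
Margin = t* × SE = 1.967596 × 0.044 = 0.08657.
CI: -0.172 ± 0.08657 → (-0.259, -0.085).
With 95% confidence, each one-unit increase in driver age is associated with a change of between -0.259 and -0.085 $1000s in insurance claim amount.

(-0.259, -0.085)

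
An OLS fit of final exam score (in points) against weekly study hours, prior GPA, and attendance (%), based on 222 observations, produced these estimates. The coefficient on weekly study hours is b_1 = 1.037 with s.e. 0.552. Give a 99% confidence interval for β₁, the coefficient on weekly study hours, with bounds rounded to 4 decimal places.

df = n − k − 1 = 222 − 3 − 1 = 218.
t* = t_{0.005, 218} = 2.598569.
Margin = t* × SE = 2.598569 × 0.552 = 1.434410.
CI: 1.037 ± 1.434410 → (-0.3974, 2.4714).
With 99% confidence, each one-unit increase in weekly study hours is associated with a change of between -0.3974 and 2.4714 points in final exam score, holding the other predictors fixed.

(-0.3974, 2.4714)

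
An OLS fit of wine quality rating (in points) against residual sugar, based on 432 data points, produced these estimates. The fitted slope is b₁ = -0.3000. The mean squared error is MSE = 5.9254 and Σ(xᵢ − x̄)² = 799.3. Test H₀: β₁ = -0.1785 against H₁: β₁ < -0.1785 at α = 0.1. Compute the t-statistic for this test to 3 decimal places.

t = -1.411

SE(b₁) = √(MSE/Sₓₓ) = √(5.9254/799.3) = 0.0861002.
t = (-0.3000 − (-0.1785)) / 0.0861002 = -1.411.
df = n − 2 = 430.
One-sided p ≈ 0.0795, which is < 0.1, so reject H₀.
There is evidence that the true slope on residual sugar is below -0.1785 points per unit.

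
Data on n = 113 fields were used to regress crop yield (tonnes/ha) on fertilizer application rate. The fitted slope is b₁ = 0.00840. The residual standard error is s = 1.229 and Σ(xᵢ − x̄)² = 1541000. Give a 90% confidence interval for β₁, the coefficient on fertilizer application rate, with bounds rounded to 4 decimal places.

(0.0068, 0.0100)

SE(b₁) = s/√Sₓₓ = 1.229/√1541000 = 0.000990035.
df = n − 2 = 111.
t* = t_{0.05, 111} = 1.658697.
Margin = t* × SE = 1.658697 × 0.000990035 = 0.001642.
CI: 0.00840 ± 0.001642 → (0.0068, 0.0100).
With 90% confidence, each one-unit increase in fertilizer application rate is associated with a change of between 0.0068 and 0.0100 tonnes/ha in crop yield.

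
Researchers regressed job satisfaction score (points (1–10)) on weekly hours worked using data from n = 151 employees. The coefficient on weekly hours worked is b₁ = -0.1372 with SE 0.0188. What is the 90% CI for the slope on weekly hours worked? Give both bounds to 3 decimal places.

df = n − 2 = 151 − 2 = 149.
t* = t_{0.05, 149} = 1.655145.
Margin = t* × SE = 1.655145 × 0.0188 = 0.03112.
CI: -0.1372 ± 0.03112 → (-0.168, -0.106).
With 90% confidence, each one-unit increase in weekly hours worked is associated with a change of between -0.168 and -0.106 points (1–10) in job satisfaction score.

(-0.168, -0.106)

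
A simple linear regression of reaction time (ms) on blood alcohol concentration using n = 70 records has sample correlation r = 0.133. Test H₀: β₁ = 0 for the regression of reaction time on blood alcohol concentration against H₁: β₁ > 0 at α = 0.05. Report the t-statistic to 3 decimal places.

t = 1.107

t = r·√(n − 2)/√(1 − r²) = 0.133·√68/√0.982311 = 1.107.
df = n − 2 = 68.
One-sided p ≈ 0.1362, which is ≥ 0.05, so fail to reject H₀.
The data do not give significant evidence of a linear association between blood alcohol concentration and reaction time.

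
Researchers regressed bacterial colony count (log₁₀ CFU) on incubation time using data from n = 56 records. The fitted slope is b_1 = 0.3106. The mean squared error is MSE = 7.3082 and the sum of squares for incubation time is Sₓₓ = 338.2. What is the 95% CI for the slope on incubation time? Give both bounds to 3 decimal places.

(0.016, 0.605)

SE(b_1) = √(MSE/Sₓₓ) = √(7.3082/338.2) = 0.147.
df = n − 2 = 54.
t* = t_{0.025, 54} = 2.004879.
Margin = t* × SE = 2.004879 × 0.147 = 0.29472.
CI: 0.3106 ± 0.29472 → (0.016, 0.605).
With 95% confidence, each one-unit increase in incubation time is associated with a change of between 0.016 and 0.605 log₁₀ CFU in bacterial colony count.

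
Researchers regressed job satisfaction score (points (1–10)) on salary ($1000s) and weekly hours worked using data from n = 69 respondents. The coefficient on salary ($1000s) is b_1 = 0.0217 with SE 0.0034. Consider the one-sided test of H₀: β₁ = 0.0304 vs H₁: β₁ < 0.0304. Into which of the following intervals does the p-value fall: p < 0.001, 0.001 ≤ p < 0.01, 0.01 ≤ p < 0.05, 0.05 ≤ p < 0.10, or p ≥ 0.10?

t = (0.0217 − 0.0304) / 0.0034 = -2.559.
df = n − k − 1 = 69 − 2 − 1 = 66.
One-sided p = P(T_{66} < t) ≈ 0.0064.
So 0.001 ≤ p < 0.01.

0.001 ≤ p < 0.01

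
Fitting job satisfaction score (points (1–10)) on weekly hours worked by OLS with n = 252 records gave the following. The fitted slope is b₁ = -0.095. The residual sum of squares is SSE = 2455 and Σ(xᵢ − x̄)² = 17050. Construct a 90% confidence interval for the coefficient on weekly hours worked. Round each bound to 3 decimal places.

(-0.135, -0.055)

MSE = SSE/(n − 2) = 2455/250 = 9.82.
SE(b₁) = √(MSE/Sₓₓ) = √(9.82/17050) = 0.023999.
df = n − 2 = 250.
t* = t_{0.05, 250} = 1.650971.
Margin = t* × SE = 1.650971 × 0.023999 = 0.03962.
CI: -0.095 ± 0.03962 → (-0.135, -0.055).
With 90% confidence, each one-unit increase in weekly hours worked is associated with a change of between -0.135 and -0.055 points (1–10) in job satisfaction score.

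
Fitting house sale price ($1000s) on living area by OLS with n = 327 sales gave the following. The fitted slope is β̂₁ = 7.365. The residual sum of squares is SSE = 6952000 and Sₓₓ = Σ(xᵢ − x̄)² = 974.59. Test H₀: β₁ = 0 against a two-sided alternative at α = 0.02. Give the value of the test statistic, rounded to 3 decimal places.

t = 1.572

MSE = SSE/(n − 2) = 6952000/325 = 21390.8.
SE(β̂₁) = √(MSE/Sₓₓ) = √(21390.8/974.59) = 4.68492.
t = 7.365 / 4.68492 = 1.572.
df = n − 2 = 325.
Two-sided p ≈ 0.1169, which is ≥ 0.02, so fail to reject H₀.
The data do not give significant evidence of an association between living area and house sale price.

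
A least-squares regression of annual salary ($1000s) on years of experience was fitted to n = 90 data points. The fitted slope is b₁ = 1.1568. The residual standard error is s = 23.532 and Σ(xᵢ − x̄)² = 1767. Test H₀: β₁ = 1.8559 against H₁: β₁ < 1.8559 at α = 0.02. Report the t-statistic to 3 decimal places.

t = -1.249

SE(b₁) = s/√Sₓₓ = 23.532/√1767 = 0.55981.
t = (1.1568 − 1.8559) / 0.55981 = -1.249.
df = n − 2 = 88.
One-sided p ≈ 0.1075, which is ≥ 0.02, so fail to reject H₀.
The data do not give significant evidence that the true slope on years of experience is below 1.8559 $1000s per unit.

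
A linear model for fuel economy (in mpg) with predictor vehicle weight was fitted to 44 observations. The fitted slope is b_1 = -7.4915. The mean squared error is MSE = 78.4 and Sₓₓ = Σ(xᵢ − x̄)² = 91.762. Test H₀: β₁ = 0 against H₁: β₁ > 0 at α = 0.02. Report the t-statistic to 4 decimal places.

t = -8.1048

SE(b_1) = √(MSE/Sₓₓ) = √(78.4/91.762) = 0.924329.
t = -7.4915 / 0.924329 = -8.1048.
df = n − 2 = 42.
One-sided p ≈ 1.0000, which is ≥ 0.02, so fail to reject H₀.
The data do not give significant evidence that the true slope on vehicle weight is positive.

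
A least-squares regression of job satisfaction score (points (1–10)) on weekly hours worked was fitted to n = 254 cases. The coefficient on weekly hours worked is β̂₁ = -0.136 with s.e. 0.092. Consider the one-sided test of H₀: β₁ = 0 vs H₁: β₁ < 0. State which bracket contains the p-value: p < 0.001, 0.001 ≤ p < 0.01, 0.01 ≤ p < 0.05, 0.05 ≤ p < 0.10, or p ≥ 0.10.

t = -0.136 / 0.092 = -1.478.
df = n − 2 = 254 − 2 = 252.
One-sided p = P(T_{252} < t) ≈ 0.0703.
So 0.05 ≤ p < 0.10.

0.05 ≤ p < 0.10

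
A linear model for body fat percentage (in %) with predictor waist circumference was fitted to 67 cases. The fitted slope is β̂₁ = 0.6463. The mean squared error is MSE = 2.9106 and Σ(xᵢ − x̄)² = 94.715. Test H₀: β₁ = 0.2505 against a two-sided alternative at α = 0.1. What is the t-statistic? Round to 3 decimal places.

t = 2.258

SE(β̂₁) = √(MSE/Sₓₓ) = √(2.9106/94.715) = 0.1753.
t = (0.6463 − 0.2505) / 0.1753 = 2.258.
df = n − 2 = 65.
Two-sided p ≈ 0.0273, which is < 0.1, so reject H₀.
There is evidence that the true slope on waist circumference differs from 0.2505 % per unit.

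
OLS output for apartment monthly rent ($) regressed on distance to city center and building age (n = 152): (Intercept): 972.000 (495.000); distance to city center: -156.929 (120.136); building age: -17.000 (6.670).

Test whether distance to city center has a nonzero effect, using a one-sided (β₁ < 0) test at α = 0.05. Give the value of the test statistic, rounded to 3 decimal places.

Read off: b = -156.929, SE = 120.136 for distance to city center.
H₀: β₁ = 0 vs H₁: β₁ < 0.
t = -156.929 / 120.136 = -1.306.
df = n − k − 1 = 152 − 2 − 1 = 149.
One-sided p ≈ 0.0967, which is ≥ 0.05, so fail to reject H₀.
The data do not give significant evidence that the true slope on distance to city center is negative, holding the other predictors fixed.

t = -1.306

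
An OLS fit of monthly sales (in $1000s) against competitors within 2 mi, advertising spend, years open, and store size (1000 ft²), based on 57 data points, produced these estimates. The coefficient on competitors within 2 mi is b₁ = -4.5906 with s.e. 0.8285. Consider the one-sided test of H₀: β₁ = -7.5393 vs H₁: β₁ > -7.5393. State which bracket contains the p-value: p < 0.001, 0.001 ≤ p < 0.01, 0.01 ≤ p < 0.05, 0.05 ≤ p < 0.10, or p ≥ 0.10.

p < 0.001

t = (-4.5906 − (-7.5393)) / 0.8285 = 3.559.
df = n − k − 1 = 57 − 4 − 1 = 52.
One-sided p = P(T_{52} > t) ≈ 0.0004.
So p < 0.001.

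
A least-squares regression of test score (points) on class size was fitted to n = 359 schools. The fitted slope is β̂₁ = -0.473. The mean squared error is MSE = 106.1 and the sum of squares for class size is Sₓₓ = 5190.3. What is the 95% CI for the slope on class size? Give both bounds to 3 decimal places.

(-0.754, -0.192)

SE(β̂₁) = √(MSE/Sₓₓ) = √(106.1/5190.3) = 0.142975.
df = n − 2 = 357.
t* = t_{0.025, 357} = 1.966631.
Margin = t* × SE = 1.966631 × 0.142975 = 0.28118.
CI: -0.473 ± 0.28118 → (-0.754, -0.192).
With 95% confidence, each one-unit increase in class size is associated with a change of between -0.754 and -0.192 points in test score.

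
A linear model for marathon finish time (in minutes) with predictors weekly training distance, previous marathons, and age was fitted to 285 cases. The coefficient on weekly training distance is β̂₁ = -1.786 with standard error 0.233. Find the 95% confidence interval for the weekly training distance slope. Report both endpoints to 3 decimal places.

(-2.245, -1.327)

df = n − k − 1 = 285 − 3 − 1 = 281.
t* = t_{0.025, 281} = 1.968442.
Margin = t* × SE = 1.968442 × 0.233 = 0.45865.
CI: -1.786 ± 0.45865 → (-2.245, -1.327).
With 95% confidence, each one-unit increase in weekly training distance is associated with a change of between -2.245 and -1.327 minutes in marathon finish time, holding the other predictors fixed.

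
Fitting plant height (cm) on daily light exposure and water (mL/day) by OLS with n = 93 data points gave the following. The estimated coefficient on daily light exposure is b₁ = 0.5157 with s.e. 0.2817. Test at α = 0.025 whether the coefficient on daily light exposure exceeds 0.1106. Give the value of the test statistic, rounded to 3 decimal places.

t = 1.438

H₀: β₁ = 0.1106 vs H₁: β₁ > 0.1106.
t = (b₁ − β₁⁰)/SE = (0.5157 − 0.1106) / 0.2817 = 1.438.
df = n − k − 1 = 93 − 2 − 1 = 90.
One-sided p ≈ 0.0769, which is ≥ 0.025, so fail to reject H₀.
The data do not give significant evidence that the true slope on daily light exposure exceeds 0.1106 cm per unit, holding the other predictors fixed.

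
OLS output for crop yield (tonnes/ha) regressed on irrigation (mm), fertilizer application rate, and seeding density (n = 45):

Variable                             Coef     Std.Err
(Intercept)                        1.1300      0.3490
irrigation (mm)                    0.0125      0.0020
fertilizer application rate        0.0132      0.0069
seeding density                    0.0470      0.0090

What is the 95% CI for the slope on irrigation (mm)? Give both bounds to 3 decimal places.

(0.008, 0.017)

Read off: b = 0.0125, SE = 0.0020 for irrigation (mm).
df = n − k − 1 = 45 − 3 − 1 = 41.
t* = t_{0.025, 41} = 2.019541.
Margin = t* × SE = 2.019541 × 0.0020 = 0.00404.
CI: 0.0125 ± 0.00404 → (0.008, 0.017).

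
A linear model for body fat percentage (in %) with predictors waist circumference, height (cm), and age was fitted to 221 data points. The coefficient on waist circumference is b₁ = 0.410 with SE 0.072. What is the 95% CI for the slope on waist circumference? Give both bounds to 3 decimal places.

(0.268, 0.552)

df = n − k − 1 = 221 − 3 − 1 = 217.
t* = t_{0.025, 217} = 1.970956.
Margin = t* × SE = 1.970956 × 0.072 = 0.14191.
CI: 0.410 ± 0.14191 → (0.268, 0.552).
With 95% confidence, each one-unit increase in waist circumference is associated with a change of between 0.268 and 0.552 % in body fat percentage, holding the other predictors fixed.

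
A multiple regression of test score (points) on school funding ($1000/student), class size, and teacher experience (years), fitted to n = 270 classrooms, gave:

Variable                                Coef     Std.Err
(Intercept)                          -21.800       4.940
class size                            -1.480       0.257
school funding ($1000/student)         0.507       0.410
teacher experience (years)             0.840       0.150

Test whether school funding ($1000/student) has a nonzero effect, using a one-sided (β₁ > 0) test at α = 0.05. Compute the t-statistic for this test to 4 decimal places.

t = 1.2366

Read off: b = 0.507, SE = 0.410 for school funding ($1000/student).
H₀: β₁ = 0 vs H₁: β₁ > 0.
t = 0.507 / 0.410 = 1.2366.
df = n − k − 1 = 270 − 3 − 1 = 266.
One-sided p ≈ 0.1087, which is ≥ 0.05, so fail to reject H₀.
The data do not give significant evidence that the true slope on school funding ($1000/student) is positive, holding the other predictors fixed.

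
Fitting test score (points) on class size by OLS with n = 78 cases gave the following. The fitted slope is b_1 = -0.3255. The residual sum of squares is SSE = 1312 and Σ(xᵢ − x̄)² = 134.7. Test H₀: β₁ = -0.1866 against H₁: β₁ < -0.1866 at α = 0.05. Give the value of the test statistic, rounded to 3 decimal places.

MSE = SSE/(n − 2) = 1312/76 = 17.2632.
SE(b_1) = √(MSE/Sₓₓ) = √(17.2632/134.7) = 0.357994.
t = (-0.3255 − (-0.1866)) / 0.357994 = -0.388.
df = n − 2 = 76.
One-sided p ≈ 0.3496, which is ≥ 0.05, so fail to reject H₀.
The data do not give significant evidence that the true slope on class size is below -0.1866 points per unit.

t = -0.388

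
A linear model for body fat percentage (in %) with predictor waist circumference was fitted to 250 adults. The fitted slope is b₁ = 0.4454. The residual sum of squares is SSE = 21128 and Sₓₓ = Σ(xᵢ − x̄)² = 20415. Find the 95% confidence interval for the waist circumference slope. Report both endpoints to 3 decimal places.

MSE = SSE/(n − 2) = 21128/248 = 85.1935.
SE(b₁) = √(MSE/Sₓₓ) = √(85.1935/20415) = 0.0645994.
df = n − 2 = 248.
t* = t_{0.025, 248} = 1.969576.
Margin = t* × SE = 1.969576 × 0.0645994 = 0.12723.
CI: 0.4454 ± 0.12723 → (0.318, 0.573).
With 95% confidence, each one-unit increase in waist circumference is associated with a change of between 0.318 and 0.573 % in body fat percentage.

(0.318, 0.573)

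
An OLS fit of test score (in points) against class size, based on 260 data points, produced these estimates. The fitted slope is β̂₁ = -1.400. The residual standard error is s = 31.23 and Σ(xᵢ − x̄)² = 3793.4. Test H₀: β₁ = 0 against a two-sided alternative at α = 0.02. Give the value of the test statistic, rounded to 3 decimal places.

t = -2.761

SE(β̂₁) = s/√Sₓₓ = 31.23/√3793.4 = 0.507058.
t = -1.400 / 0.507058 = -2.761.
df = n − 2 = 258.
Two-sided p ≈ 0.0062, which is < 0.02, so reject H₀.
There is evidence that class size is associated with test score.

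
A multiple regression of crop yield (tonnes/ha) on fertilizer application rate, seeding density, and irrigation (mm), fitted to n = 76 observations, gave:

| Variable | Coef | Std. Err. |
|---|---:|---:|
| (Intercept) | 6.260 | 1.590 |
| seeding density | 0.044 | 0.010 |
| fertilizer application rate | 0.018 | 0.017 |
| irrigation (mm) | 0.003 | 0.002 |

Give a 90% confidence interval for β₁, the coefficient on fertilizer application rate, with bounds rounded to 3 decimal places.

Read off: b = 0.018, SE = 0.017 for fertilizer application rate.
df = n − k − 1 = 76 − 3 − 1 = 72.
t* = t_{0.05, 72} = 1.666294.
Margin = t* × SE = 1.666294 × 0.017 = 0.02833.
CI: 0.018 ± 0.02833 → (-0.010, 0.046).

(-0.010, 0.046)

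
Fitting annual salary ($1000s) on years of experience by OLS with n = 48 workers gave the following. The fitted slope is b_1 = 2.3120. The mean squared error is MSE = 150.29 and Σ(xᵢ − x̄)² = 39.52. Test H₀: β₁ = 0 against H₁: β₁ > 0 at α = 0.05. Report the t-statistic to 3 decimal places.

SE(b_1) = √(MSE/Sₓₓ) = √(150.29/39.52) = 1.9501.
t = 2.3120 / 1.9501 = 1.186.
df = n − 2 = 46.
One-sided p ≈ 0.1209, which is ≥ 0.05, so fail to reject H₀.
The data do not give significant evidence that the true slope on years of experience is positive.

t = 1.186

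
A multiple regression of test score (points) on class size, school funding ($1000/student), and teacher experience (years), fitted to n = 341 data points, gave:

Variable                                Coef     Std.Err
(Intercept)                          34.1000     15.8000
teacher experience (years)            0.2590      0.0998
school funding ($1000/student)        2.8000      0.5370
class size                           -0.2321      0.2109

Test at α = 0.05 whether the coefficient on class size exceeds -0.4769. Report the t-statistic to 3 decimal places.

Read off: b = -0.2321, SE = 0.2109 for class size.
H₀: β₁ = -0.4769 vs H₁: β₁ > -0.4769.
t = (-0.2321 − (-0.4769)) / 0.2109 = 1.161.
df = n − k − 1 = 341 − 3 − 1 = 337.
One-sided p ≈ 0.1233, which is ≥ 0.05, so fail to reject H₀.
The data do not give significant evidence that the true slope on class size exceeds -0.4769 points per unit, holding the other predictors fixed.

t = 1.161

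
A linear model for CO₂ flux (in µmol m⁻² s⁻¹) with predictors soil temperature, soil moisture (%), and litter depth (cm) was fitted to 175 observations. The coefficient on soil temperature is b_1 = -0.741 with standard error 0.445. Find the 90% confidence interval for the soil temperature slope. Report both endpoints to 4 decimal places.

(-1.4769, -0.0051)

df = n − k − 1 = 175 − 3 − 1 = 171.
t* = t_{0.05, 171} = 1.653813.
Margin = t* × SE = 1.653813 × 0.445 = 0.735947.
CI: -0.741 ± 0.735947 → (-1.4769, -0.0051).
With 90% confidence, each one-unit increase in soil temperature is associated with a change of between -1.4769 and -0.0051 µmol m⁻² s⁻¹ in CO₂ flux, holding the other predictors fixed.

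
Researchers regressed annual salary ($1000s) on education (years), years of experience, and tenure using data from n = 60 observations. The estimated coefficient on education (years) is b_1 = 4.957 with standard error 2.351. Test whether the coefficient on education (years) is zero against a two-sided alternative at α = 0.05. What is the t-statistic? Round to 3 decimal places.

H₀: β₁ = 0 vs H₁: β₁ ≠ 0.
t = (b_1 − β₁⁰)/SE = 4.957 / 2.351 = 2.108.
df = n − k − 1 = 60 − 3 − 1 = 56.
Two-sided p ≈ 0.0395, which is < 0.05, so reject H₀.
There is evidence that education (years) is associated with annual salary, holding the other predictors fixed.

t = 2.108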